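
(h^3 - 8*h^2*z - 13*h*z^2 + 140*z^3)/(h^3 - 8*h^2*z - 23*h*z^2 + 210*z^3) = (-h^2 + h*z + 20*z^2)/(-h^2 + h*z + 30*z^2)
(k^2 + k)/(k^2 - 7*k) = (k + 1)/(k - 7)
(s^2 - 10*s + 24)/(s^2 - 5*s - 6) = (s - 4)/(s + 1)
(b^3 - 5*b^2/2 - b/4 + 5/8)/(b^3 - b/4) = (b - 5/2)/b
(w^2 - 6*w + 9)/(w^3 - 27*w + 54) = 1/(w + 6)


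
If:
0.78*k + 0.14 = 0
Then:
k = -0.18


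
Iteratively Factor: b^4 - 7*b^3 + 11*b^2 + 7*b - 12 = (b - 1)*(b^3 - 6*b^2 + 5*b + 12) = (b - 1)*(b + 1)*(b^2 - 7*b + 12) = (b - 4)*(b - 1)*(b + 1)*(b - 3)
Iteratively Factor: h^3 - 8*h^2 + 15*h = (h - 3)*(h^2 - 5*h) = h*(h - 3)*(h - 5)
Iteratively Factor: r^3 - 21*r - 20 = (r + 4)*(r^2 - 4*r - 5) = (r - 5)*(r + 4)*(r + 1)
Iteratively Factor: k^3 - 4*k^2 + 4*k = (k - 2)*(k^2 - 2*k) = k*(k - 2)*(k - 2)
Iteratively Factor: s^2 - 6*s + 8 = (s - 4)*(s - 2)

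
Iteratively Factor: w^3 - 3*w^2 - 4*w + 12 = (w + 2)*(w^2 - 5*w + 6) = (w - 2)*(w + 2)*(w - 3)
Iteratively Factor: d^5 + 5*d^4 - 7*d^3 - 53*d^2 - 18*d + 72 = (d - 3)*(d^4 + 8*d^3 + 17*d^2 - 2*d - 24) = (d - 3)*(d + 3)*(d^3 + 5*d^2 + 2*d - 8) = (d - 3)*(d + 3)*(d + 4)*(d^2 + d - 2) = (d - 3)*(d + 2)*(d + 3)*(d + 4)*(d - 1)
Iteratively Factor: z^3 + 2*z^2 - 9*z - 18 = (z - 3)*(z^2 + 5*z + 6) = (z - 3)*(z + 3)*(z + 2)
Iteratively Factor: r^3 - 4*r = (r - 2)*(r^2 + 2*r) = (r - 2)*(r + 2)*(r)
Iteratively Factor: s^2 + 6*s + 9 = (s + 3)*(s + 3)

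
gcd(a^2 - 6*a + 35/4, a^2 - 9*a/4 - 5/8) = a - 5/2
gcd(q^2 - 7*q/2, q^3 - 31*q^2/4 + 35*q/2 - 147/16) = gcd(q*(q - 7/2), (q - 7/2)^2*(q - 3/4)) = q - 7/2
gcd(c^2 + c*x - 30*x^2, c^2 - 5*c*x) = -c + 5*x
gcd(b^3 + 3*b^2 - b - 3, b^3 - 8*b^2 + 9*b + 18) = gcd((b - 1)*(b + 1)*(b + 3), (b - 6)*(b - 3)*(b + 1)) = b + 1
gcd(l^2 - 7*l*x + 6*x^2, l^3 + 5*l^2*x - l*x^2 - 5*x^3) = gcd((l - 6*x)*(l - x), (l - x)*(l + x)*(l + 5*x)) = -l + x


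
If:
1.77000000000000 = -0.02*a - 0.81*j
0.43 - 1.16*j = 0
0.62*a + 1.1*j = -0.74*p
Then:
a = -103.51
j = 0.37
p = 86.18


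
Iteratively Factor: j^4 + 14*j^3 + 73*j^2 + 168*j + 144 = (j + 3)*(j^3 + 11*j^2 + 40*j + 48) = (j + 3)*(j + 4)*(j^2 + 7*j + 12) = (j + 3)^2*(j + 4)*(j + 4)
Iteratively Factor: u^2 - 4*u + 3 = (u - 1)*(u - 3)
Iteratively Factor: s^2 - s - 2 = (s + 1)*(s - 2)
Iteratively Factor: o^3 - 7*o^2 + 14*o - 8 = (o - 4)*(o^2 - 3*o + 2) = (o - 4)*(o - 2)*(o - 1)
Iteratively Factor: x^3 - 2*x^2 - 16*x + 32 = (x + 4)*(x^2 - 6*x + 8) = (x - 4)*(x + 4)*(x - 2)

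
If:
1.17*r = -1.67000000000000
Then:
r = -1.43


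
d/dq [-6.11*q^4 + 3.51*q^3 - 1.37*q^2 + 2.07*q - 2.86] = -24.44*q^3 + 10.53*q^2 - 2.74*q + 2.07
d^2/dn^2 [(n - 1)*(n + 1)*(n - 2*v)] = 6*n - 4*v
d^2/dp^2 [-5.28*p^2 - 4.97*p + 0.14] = -10.5600000000000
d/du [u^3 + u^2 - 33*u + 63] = 3*u^2 + 2*u - 33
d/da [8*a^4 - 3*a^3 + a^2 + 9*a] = 32*a^3 - 9*a^2 + 2*a + 9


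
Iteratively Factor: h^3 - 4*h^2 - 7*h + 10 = (h + 2)*(h^2 - 6*h + 5) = (h - 5)*(h + 2)*(h - 1)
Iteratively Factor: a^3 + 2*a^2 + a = (a + 1)*(a^2 + a) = (a + 1)^2*(a)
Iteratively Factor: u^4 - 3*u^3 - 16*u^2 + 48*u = (u + 4)*(u^3 - 7*u^2 + 12*u) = u*(u + 4)*(u^2 - 7*u + 12) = u*(u - 3)*(u + 4)*(u - 4)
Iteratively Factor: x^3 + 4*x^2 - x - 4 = (x - 1)*(x^2 + 5*x + 4) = (x - 1)*(x + 4)*(x + 1)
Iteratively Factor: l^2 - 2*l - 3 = (l - 3)*(l + 1)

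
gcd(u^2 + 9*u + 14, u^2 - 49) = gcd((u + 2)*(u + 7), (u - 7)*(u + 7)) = u + 7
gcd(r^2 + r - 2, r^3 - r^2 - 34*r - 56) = r + 2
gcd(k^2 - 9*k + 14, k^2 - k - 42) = k - 7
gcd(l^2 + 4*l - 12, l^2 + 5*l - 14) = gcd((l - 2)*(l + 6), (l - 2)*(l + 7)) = l - 2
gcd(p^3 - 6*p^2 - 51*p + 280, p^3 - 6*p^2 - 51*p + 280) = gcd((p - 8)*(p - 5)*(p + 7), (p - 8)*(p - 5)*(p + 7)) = p^3 - 6*p^2 - 51*p + 280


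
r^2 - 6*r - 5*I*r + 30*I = (r - 6)*(r - 5*I)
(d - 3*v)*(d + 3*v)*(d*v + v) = d^3*v + d^2*v - 9*d*v^3 - 9*v^3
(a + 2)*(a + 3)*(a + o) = a^3 + a^2*o + 5*a^2 + 5*a*o + 6*a + 6*o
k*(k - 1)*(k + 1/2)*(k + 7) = k^4 + 13*k^3/2 - 4*k^2 - 7*k/2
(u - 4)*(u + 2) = u^2 - 2*u - 8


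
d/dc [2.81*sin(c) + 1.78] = 2.81*cos(c)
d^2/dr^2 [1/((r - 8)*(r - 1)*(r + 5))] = 2*(6*r^4 - 32*r^3 - 63*r^2 + 324*r + 1529)/(r^9 - 12*r^8 - 63*r^7 + 944*r^6 + 1371*r^5 - 23388*r^4 - 10333*r^3 + 145080*r^2 - 177600*r + 64000)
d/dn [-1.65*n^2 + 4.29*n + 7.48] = 4.29 - 3.3*n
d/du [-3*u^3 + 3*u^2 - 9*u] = -9*u^2 + 6*u - 9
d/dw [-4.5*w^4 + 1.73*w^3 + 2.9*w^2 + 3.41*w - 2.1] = -18.0*w^3 + 5.19*w^2 + 5.8*w + 3.41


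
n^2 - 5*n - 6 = (n - 6)*(n + 1)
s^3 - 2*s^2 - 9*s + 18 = (s - 3)*(s - 2)*(s + 3)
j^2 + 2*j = j*(j + 2)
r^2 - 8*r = r*(r - 8)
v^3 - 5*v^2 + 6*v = v*(v - 3)*(v - 2)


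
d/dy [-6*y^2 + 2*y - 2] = 2 - 12*y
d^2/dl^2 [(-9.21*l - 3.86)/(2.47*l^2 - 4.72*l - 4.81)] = ((4.94*l - 4.72)*(9.21*l + 3.86)*(9.88*l - 9.44) + (136.4922*l - 67.874)*(-2.47*l^2 + 4.72*l + 4.81))/(-2.47*l^2 + 4.72*l + 4.81)^3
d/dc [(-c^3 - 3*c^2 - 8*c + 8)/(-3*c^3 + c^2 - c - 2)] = (-10*c^4 - 46*c^3 + 89*c^2 - 4*c + 24)/(9*c^6 - 6*c^5 + 7*c^4 + 10*c^3 - 3*c^2 + 4*c + 4)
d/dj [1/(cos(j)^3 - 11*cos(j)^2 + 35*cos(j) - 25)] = (3*cos(j) - 7)*sin(j)/((cos(j) - 5)^3*(cos(j) - 1)^2)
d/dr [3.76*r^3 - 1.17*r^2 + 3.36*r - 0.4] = 11.28*r^2 - 2.34*r + 3.36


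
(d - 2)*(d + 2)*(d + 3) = d^3 + 3*d^2 - 4*d - 12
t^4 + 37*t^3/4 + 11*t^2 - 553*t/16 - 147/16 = (t - 3/2)*(t + 1/4)*(t + 7/2)*(t + 7)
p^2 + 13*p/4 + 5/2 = (p + 5/4)*(p + 2)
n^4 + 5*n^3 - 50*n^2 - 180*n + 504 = (n - 6)*(n - 2)*(n + 6)*(n + 7)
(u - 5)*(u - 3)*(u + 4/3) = u^3 - 20*u^2/3 + 13*u/3 + 20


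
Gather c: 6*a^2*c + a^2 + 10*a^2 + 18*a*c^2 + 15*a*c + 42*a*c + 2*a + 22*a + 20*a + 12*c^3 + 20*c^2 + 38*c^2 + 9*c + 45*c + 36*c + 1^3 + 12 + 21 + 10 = 11*a^2 + 44*a + 12*c^3 + c^2*(18*a + 58) + c*(6*a^2 + 57*a + 90) + 44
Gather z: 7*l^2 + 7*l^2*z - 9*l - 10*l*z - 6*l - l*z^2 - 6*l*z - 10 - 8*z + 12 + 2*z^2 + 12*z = 7*l^2 - 15*l + z^2*(2 - l) + z*(7*l^2 - 16*l + 4) + 2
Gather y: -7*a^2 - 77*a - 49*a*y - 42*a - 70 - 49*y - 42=-7*a^2 - 119*a + y*(-49*a - 49) - 112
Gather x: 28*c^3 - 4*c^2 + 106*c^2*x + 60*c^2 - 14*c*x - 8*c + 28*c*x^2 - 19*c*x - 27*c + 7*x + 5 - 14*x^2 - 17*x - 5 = 28*c^3 + 56*c^2 - 35*c + x^2*(28*c - 14) + x*(106*c^2 - 33*c - 10)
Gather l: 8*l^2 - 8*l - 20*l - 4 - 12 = 8*l^2 - 28*l - 16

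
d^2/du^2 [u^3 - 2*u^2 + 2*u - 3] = 6*u - 4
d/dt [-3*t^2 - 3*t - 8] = -6*t - 3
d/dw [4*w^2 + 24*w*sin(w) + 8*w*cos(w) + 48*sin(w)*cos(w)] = -8*w*sin(w) + 24*w*cos(w) + 8*w + 24*sin(w) + 8*cos(w) + 48*cos(2*w)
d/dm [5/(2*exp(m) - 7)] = -10*exp(m)/(2*exp(m) - 7)^2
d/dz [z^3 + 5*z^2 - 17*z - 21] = 3*z^2 + 10*z - 17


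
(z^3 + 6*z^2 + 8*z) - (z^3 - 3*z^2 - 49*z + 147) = 9*z^2 + 57*z - 147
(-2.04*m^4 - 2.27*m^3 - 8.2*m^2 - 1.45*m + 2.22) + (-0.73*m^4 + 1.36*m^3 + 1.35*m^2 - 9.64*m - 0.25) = -2.77*m^4 - 0.91*m^3 - 6.85*m^2 - 11.09*m + 1.97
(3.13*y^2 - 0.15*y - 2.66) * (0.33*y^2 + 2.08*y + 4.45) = 1.0329*y^4 + 6.4609*y^3 + 12.7387*y^2 - 6.2003*y - 11.837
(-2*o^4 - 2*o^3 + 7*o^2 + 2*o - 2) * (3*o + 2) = -6*o^5 - 10*o^4 + 17*o^3 + 20*o^2 - 2*o - 4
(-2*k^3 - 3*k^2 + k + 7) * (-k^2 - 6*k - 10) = 2*k^5 + 15*k^4 + 37*k^3 + 17*k^2 - 52*k - 70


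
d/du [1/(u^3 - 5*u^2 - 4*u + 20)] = (-3*u^2 + 10*u + 4)/(u^3 - 5*u^2 - 4*u + 20)^2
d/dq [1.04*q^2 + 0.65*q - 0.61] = 2.08*q + 0.65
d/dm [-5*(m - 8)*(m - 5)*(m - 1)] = -15*m^2 + 140*m - 265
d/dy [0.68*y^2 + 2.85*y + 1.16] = 1.36*y + 2.85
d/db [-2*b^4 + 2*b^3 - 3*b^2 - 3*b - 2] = -8*b^3 + 6*b^2 - 6*b - 3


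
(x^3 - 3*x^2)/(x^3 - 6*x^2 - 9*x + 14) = x^2*(x - 3)/(x^3 - 6*x^2 - 9*x + 14)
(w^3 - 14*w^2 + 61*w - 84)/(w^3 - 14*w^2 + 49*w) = (w^2 - 7*w + 12)/(w*(w - 7))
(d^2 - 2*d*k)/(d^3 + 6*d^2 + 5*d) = (d - 2*k)/(d^2 + 6*d + 5)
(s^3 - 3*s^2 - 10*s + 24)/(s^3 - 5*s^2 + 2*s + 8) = (s + 3)/(s + 1)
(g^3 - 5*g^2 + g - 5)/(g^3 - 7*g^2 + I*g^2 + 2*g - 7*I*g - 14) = (g^2 + g*(-5 + I) - 5*I)/(g^2 + g*(-7 + 2*I) - 14*I)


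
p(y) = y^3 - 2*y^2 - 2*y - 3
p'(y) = 3*y^2 - 4*y - 2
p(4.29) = 30.57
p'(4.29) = 36.05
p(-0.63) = -2.78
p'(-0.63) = 1.71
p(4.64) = 44.56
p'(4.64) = 44.03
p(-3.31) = -54.56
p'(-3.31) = 44.11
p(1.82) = -7.24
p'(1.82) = 0.66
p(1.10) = -6.29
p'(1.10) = -2.77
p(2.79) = -2.43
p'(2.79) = 10.19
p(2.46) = -5.14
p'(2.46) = 6.31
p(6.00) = 129.00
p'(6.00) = 82.00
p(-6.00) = -279.00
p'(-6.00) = 130.00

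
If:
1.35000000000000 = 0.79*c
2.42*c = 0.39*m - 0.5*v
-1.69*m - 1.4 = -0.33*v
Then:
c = 1.71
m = -2.88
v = -10.52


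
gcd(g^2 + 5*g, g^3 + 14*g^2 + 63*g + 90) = g + 5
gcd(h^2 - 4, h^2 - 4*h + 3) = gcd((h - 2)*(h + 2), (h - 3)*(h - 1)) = 1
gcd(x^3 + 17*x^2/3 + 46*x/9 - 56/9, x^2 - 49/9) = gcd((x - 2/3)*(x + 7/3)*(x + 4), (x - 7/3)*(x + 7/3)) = x + 7/3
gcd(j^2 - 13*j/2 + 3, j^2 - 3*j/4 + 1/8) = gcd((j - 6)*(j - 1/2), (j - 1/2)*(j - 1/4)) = j - 1/2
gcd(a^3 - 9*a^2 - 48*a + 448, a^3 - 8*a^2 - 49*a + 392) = a^2 - a - 56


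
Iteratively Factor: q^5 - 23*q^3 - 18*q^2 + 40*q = (q + 2)*(q^4 - 2*q^3 - 19*q^2 + 20*q) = (q + 2)*(q + 4)*(q^3 - 6*q^2 + 5*q) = q*(q + 2)*(q + 4)*(q^2 - 6*q + 5) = q*(q - 5)*(q + 2)*(q + 4)*(q - 1)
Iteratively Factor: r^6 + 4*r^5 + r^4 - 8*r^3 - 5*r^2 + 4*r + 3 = (r - 1)*(r^5 + 5*r^4 + 6*r^3 - 2*r^2 - 7*r - 3) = (r - 1)*(r + 1)*(r^4 + 4*r^3 + 2*r^2 - 4*r - 3) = (r - 1)*(r + 1)^2*(r^3 + 3*r^2 - r - 3) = (r - 1)^2*(r + 1)^2*(r^2 + 4*r + 3) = (r - 1)^2*(r + 1)^3*(r + 3)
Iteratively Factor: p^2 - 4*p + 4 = (p - 2)*(p - 2)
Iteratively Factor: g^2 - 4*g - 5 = (g - 5)*(g + 1)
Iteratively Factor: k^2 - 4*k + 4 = (k - 2)*(k - 2)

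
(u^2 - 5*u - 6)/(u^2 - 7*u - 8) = (u - 6)/(u - 8)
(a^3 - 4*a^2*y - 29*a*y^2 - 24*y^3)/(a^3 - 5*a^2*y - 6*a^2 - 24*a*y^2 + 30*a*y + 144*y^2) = (a + y)/(a - 6)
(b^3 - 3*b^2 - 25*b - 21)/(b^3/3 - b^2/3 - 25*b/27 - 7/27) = 27*(b^2 - 4*b - 21)/(9*b^2 - 18*b - 7)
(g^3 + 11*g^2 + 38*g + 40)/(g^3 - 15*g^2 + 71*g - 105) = (g^3 + 11*g^2 + 38*g + 40)/(g^3 - 15*g^2 + 71*g - 105)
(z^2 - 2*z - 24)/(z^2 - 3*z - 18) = (z + 4)/(z + 3)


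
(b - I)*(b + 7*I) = b^2 + 6*I*b + 7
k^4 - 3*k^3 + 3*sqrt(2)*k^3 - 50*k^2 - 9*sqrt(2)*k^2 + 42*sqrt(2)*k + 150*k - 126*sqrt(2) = (k - 3)*(k - 3*sqrt(2))*(k - sqrt(2))*(k + 7*sqrt(2))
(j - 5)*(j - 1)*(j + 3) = j^3 - 3*j^2 - 13*j + 15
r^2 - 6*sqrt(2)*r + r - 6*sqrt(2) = (r + 1)*(r - 6*sqrt(2))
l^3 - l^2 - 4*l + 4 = (l - 2)*(l - 1)*(l + 2)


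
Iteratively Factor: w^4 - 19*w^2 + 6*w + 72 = (w - 3)*(w^3 + 3*w^2 - 10*w - 24) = (w - 3)*(w + 4)*(w^2 - w - 6) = (w - 3)*(w + 2)*(w + 4)*(w - 3)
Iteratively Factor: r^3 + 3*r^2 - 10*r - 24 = (r + 2)*(r^2 + r - 12) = (r - 3)*(r + 2)*(r + 4)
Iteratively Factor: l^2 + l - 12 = (l + 4)*(l - 3)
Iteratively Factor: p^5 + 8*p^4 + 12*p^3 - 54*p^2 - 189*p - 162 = (p - 3)*(p^4 + 11*p^3 + 45*p^2 + 81*p + 54) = (p - 3)*(p + 3)*(p^3 + 8*p^2 + 21*p + 18) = (p - 3)*(p + 3)^2*(p^2 + 5*p + 6) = (p - 3)*(p + 2)*(p + 3)^2*(p + 3)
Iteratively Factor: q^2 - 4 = (q - 2)*(q + 2)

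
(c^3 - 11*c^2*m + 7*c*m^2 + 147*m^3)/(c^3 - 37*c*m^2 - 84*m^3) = (c - 7*m)/(c + 4*m)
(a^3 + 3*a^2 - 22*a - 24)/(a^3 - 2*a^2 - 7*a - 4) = (a + 6)/(a + 1)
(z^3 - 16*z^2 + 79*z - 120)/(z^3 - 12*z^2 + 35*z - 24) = (z - 5)/(z - 1)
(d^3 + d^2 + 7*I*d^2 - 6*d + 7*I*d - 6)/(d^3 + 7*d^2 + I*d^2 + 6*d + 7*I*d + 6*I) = (d + 6*I)/(d + 6)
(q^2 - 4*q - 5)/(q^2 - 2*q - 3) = (q - 5)/(q - 3)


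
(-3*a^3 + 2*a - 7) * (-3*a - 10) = 9*a^4 + 30*a^3 - 6*a^2 + a + 70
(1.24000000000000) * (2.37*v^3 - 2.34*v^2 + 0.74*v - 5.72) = 2.9388*v^3 - 2.9016*v^2 + 0.9176*v - 7.0928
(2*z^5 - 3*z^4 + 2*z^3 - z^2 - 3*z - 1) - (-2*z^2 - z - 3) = 2*z^5 - 3*z^4 + 2*z^3 + z^2 - 2*z + 2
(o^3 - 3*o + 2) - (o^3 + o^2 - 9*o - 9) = -o^2 + 6*o + 11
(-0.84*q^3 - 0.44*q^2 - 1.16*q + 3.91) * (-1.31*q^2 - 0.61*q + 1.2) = 1.1004*q^5 + 1.0888*q^4 + 0.78*q^3 - 4.9425*q^2 - 3.7771*q + 4.692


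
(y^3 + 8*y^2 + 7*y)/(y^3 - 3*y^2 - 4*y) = (y + 7)/(y - 4)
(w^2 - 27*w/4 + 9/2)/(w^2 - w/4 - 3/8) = 2*(w - 6)/(2*w + 1)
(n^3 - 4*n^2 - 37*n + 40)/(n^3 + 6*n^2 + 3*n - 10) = (n - 8)/(n + 2)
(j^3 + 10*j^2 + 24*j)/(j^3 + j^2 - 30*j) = (j + 4)/(j - 5)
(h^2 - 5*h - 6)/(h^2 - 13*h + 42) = (h + 1)/(h - 7)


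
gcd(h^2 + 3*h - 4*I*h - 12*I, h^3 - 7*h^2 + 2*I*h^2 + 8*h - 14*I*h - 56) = 1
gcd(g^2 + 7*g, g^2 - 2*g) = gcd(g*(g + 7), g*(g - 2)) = g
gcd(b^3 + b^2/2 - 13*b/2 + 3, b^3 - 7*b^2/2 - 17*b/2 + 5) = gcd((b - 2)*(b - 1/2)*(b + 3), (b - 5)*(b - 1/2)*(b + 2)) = b - 1/2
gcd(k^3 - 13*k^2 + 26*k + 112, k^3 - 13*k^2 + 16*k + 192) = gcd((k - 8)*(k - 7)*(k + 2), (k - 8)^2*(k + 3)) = k - 8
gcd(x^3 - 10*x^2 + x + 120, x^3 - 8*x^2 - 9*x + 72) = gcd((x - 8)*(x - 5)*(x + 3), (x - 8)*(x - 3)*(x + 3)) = x^2 - 5*x - 24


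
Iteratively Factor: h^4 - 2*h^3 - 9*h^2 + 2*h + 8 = (h + 1)*(h^3 - 3*h^2 - 6*h + 8) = (h + 1)*(h + 2)*(h^2 - 5*h + 4) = (h - 1)*(h + 1)*(h + 2)*(h - 4)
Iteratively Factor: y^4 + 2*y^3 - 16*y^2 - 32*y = (y)*(y^3 + 2*y^2 - 16*y - 32) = y*(y - 4)*(y^2 + 6*y + 8) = y*(y - 4)*(y + 4)*(y + 2)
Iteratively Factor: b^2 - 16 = (b + 4)*(b - 4)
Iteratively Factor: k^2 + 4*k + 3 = (k + 1)*(k + 3)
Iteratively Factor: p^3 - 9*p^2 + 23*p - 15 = (p - 3)*(p^2 - 6*p + 5) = (p - 3)*(p - 1)*(p - 5)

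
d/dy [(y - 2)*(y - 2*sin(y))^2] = (y - 2*sin(y))*(y + (4 - 2*y)*(2*cos(y) - 1) - 2*sin(y))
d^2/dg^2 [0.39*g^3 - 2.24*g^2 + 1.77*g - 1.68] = 2.34*g - 4.48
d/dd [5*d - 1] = 5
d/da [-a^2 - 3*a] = -2*a - 3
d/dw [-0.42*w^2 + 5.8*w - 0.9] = 5.8 - 0.84*w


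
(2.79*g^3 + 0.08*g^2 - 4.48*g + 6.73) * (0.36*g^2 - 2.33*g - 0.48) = 1.0044*g^5 - 6.4719*g^4 - 3.1384*g^3 + 12.8228*g^2 - 13.5305*g - 3.2304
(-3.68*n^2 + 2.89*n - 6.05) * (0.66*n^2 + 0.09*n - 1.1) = -2.4288*n^4 + 1.5762*n^3 + 0.315100000000001*n^2 - 3.7235*n + 6.655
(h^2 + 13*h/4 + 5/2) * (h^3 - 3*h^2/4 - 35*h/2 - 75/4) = h^5 + 5*h^4/2 - 279*h^3/16 - 155*h^2/2 - 1675*h/16 - 375/8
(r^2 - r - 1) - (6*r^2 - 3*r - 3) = -5*r^2 + 2*r + 2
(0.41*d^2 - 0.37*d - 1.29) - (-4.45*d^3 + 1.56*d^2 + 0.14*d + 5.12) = 4.45*d^3 - 1.15*d^2 - 0.51*d - 6.41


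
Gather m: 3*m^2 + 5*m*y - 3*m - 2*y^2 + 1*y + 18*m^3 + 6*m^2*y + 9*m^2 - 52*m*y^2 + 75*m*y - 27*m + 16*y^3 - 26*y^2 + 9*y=18*m^3 + m^2*(6*y + 12) + m*(-52*y^2 + 80*y - 30) + 16*y^3 - 28*y^2 + 10*y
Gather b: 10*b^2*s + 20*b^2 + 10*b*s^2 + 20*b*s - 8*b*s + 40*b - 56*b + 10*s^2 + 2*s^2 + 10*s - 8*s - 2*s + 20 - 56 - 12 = b^2*(10*s + 20) + b*(10*s^2 + 12*s - 16) + 12*s^2 - 48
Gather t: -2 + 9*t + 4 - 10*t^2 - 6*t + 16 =-10*t^2 + 3*t + 18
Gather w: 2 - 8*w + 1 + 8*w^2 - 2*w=8*w^2 - 10*w + 3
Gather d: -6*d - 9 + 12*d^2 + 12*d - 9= 12*d^2 + 6*d - 18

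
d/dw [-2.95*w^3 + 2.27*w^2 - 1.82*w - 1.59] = -8.85*w^2 + 4.54*w - 1.82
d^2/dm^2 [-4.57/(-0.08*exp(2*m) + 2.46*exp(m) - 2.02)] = ((11.2422 - 1.4624*exp(m))*(0.08*exp(2*m) - 2.46*exp(m) + 2.02) + 4.57*(0.16*exp(m) - 2.46)*(0.32*exp(m) - 4.92)*exp(m))*exp(m)/(0.08*exp(2*m) - 2.46*exp(m) + 2.02)^3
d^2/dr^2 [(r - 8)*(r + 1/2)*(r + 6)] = 6*r - 3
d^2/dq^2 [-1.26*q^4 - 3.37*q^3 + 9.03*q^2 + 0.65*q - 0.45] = -15.12*q^2 - 20.22*q + 18.06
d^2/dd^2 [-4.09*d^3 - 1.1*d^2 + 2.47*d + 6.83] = -24.54*d - 2.2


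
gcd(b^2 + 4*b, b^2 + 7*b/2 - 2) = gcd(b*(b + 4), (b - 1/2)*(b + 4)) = b + 4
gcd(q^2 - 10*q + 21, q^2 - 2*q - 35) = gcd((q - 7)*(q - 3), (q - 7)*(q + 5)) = q - 7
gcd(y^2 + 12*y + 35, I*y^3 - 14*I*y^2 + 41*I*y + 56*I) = 1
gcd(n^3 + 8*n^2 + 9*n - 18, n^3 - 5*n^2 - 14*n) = 1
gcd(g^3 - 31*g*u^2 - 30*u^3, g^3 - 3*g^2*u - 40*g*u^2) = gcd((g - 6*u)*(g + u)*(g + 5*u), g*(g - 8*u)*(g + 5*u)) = g + 5*u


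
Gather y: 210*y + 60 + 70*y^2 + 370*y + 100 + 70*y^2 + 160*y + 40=140*y^2 + 740*y + 200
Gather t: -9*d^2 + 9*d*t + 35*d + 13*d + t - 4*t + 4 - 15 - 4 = -9*d^2 + 48*d + t*(9*d - 3) - 15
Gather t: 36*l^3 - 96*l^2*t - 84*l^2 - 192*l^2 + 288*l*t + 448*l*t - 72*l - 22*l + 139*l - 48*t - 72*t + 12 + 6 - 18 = 36*l^3 - 276*l^2 + 45*l + t*(-96*l^2 + 736*l - 120)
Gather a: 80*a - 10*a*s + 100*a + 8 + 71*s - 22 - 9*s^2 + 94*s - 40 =a*(180 - 10*s) - 9*s^2 + 165*s - 54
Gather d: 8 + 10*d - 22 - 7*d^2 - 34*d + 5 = -7*d^2 - 24*d - 9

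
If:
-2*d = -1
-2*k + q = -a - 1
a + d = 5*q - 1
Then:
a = 5*q - 3/2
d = 1/2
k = 3*q - 1/4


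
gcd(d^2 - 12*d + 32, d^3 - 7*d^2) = 1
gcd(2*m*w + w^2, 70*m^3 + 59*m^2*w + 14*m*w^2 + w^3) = 2*m + w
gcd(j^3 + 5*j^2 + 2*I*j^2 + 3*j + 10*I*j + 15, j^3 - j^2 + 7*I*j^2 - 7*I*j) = 1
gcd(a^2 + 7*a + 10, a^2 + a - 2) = a + 2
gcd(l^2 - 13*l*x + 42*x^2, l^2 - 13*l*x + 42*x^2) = l^2 - 13*l*x + 42*x^2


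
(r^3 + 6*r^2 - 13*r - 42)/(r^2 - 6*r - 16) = (r^2 + 4*r - 21)/(r - 8)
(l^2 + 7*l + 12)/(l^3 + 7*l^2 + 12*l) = 1/l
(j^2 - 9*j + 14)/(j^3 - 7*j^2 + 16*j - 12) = (j - 7)/(j^2 - 5*j + 6)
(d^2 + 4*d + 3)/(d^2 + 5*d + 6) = (d + 1)/(d + 2)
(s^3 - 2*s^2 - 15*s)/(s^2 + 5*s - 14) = s*(s^2 - 2*s - 15)/(s^2 + 5*s - 14)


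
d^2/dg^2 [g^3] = 6*g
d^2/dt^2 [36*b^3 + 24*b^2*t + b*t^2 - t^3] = 2*b - 6*t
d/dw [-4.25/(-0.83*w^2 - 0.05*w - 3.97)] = (-7.055*w - 0.2125)/(0.83*w^2 + 0.05*w + 3.97)^2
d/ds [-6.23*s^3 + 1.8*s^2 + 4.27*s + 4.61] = -18.69*s^2 + 3.6*s + 4.27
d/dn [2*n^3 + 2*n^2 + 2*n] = 6*n^2 + 4*n + 2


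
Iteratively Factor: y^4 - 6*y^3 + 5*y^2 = (y)*(y^3 - 6*y^2 + 5*y) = y^2*(y^2 - 6*y + 5) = y^2*(y - 5)*(y - 1)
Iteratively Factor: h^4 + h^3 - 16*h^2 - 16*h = (h)*(h^3 + h^2 - 16*h - 16) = h*(h - 4)*(h^2 + 5*h + 4) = h*(h - 4)*(h + 4)*(h + 1)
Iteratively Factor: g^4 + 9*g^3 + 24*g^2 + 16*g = (g + 4)*(g^3 + 5*g^2 + 4*g) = (g + 1)*(g + 4)*(g^2 + 4*g) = g*(g + 1)*(g + 4)*(g + 4)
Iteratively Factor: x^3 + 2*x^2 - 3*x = (x)*(x^2 + 2*x - 3) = x*(x - 1)*(x + 3)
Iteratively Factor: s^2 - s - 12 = (s + 3)*(s - 4)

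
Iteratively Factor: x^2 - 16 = (x + 4)*(x - 4)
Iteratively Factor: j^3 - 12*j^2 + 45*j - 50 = (j - 2)*(j^2 - 10*j + 25) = (j - 5)*(j - 2)*(j - 5)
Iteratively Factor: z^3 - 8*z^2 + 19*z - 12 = (z - 1)*(z^2 - 7*z + 12) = (z - 4)*(z - 1)*(z - 3)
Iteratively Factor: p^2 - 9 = (p + 3)*(p - 3)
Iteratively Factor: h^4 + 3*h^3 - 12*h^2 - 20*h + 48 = (h - 2)*(h^3 + 5*h^2 - 2*h - 24) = (h - 2)^2*(h^2 + 7*h + 12) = (h - 2)^2*(h + 3)*(h + 4)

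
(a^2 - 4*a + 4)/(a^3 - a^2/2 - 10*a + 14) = 2/(2*a + 7)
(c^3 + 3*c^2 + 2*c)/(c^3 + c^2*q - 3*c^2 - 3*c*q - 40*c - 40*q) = c*(c^2 + 3*c + 2)/(c^3 + c^2*q - 3*c^2 - 3*c*q - 40*c - 40*q)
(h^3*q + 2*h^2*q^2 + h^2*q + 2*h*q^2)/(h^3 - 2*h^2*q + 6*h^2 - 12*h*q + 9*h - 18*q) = h*q*(h^2 + 2*h*q + h + 2*q)/(h^3 - 2*h^2*q + 6*h^2 - 12*h*q + 9*h - 18*q)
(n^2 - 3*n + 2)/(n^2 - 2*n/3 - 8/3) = 3*(n - 1)/(3*n + 4)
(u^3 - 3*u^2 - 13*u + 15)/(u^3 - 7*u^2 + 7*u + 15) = (u^2 + 2*u - 3)/(u^2 - 2*u - 3)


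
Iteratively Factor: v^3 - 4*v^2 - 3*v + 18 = (v - 3)*(v^2 - v - 6) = (v - 3)^2*(v + 2)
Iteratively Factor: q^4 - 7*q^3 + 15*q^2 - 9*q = (q - 1)*(q^3 - 6*q^2 + 9*q) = (q - 3)*(q - 1)*(q^2 - 3*q) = (q - 3)^2*(q - 1)*(q)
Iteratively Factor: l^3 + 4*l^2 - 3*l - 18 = (l + 3)*(l^2 + l - 6) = (l + 3)^2*(l - 2)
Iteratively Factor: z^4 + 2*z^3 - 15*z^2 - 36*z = (z - 4)*(z^3 + 6*z^2 + 9*z) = z*(z - 4)*(z^2 + 6*z + 9) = z*(z - 4)*(z + 3)*(z + 3)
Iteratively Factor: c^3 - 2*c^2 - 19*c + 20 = (c - 5)*(c^2 + 3*c - 4) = (c - 5)*(c + 4)*(c - 1)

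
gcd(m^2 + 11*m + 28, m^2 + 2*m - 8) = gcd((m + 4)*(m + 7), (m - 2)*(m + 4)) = m + 4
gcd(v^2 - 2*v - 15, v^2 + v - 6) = v + 3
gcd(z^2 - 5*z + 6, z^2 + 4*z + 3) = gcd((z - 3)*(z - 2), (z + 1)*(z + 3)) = 1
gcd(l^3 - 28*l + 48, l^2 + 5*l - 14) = l - 2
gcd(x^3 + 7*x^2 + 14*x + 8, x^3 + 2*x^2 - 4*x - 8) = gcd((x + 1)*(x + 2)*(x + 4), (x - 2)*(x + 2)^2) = x + 2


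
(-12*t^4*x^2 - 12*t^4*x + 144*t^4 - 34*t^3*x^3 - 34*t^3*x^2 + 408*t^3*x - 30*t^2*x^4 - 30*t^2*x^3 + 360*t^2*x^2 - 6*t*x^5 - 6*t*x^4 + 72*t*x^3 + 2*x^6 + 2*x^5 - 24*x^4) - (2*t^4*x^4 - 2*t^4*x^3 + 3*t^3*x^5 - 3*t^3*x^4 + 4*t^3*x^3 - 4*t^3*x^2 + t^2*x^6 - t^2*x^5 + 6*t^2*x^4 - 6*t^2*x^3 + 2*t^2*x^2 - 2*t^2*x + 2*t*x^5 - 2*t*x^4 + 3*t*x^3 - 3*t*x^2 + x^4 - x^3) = -2*t^4*x^4 + 2*t^4*x^3 - 12*t^4*x^2 - 12*t^4*x + 144*t^4 - 3*t^3*x^5 + 3*t^3*x^4 - 38*t^3*x^3 - 30*t^3*x^2 + 408*t^3*x - t^2*x^6 + t^2*x^5 - 36*t^2*x^4 - 24*t^2*x^3 + 358*t^2*x^2 + 2*t^2*x - 8*t*x^5 - 4*t*x^4 + 69*t*x^3 + 3*t*x^2 + 2*x^6 + 2*x^5 - 25*x^4 + x^3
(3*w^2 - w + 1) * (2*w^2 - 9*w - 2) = 6*w^4 - 29*w^3 + 5*w^2 - 7*w - 2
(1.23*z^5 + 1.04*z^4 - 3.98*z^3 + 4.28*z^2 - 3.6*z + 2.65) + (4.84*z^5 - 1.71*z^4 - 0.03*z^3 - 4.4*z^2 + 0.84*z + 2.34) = 6.07*z^5 - 0.67*z^4 - 4.01*z^3 - 0.12*z^2 - 2.76*z + 4.99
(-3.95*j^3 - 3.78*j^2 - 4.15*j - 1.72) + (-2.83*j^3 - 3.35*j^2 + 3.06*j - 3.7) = -6.78*j^3 - 7.13*j^2 - 1.09*j - 5.42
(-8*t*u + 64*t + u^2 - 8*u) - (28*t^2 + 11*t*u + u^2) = -28*t^2 - 19*t*u + 64*t - 8*u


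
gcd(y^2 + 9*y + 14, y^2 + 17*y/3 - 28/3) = y + 7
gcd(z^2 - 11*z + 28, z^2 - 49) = z - 7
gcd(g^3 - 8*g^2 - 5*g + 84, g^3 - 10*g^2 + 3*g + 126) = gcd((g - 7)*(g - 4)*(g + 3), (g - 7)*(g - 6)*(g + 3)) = g^2 - 4*g - 21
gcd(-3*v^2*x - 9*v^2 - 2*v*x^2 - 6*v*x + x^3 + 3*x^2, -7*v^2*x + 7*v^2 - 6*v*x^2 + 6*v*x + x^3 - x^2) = v + x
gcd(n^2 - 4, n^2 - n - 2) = n - 2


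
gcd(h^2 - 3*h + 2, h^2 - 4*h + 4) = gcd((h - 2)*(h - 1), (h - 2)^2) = h - 2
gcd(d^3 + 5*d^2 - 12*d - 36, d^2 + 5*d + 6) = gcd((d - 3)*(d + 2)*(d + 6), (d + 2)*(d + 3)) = d + 2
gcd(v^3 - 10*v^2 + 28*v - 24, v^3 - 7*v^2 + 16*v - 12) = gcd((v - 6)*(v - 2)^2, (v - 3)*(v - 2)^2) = v^2 - 4*v + 4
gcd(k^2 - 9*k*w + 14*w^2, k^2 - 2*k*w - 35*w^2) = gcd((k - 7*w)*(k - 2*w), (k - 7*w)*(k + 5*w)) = -k + 7*w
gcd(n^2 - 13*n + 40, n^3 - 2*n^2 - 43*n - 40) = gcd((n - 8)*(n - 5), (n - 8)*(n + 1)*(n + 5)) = n - 8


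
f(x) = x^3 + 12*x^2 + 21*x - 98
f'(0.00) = 21.00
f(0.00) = -98.00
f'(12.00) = 741.00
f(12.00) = 3610.00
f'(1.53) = 64.74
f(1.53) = -34.20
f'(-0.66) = 6.47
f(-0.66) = -106.92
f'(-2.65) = -21.53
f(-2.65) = -87.99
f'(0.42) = 31.61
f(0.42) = -86.99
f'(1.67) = 69.45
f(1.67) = -24.81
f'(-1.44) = -7.34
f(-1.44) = -106.34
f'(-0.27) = 14.74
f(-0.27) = -102.81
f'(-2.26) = -17.92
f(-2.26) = -95.71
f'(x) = 3*x^2 + 24*x + 21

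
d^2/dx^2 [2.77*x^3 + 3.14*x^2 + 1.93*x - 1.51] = 16.62*x + 6.28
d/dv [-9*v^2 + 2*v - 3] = 2 - 18*v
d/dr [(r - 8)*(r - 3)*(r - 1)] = 3*r^2 - 24*r + 35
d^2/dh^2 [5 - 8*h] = 0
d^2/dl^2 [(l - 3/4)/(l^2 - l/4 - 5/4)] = 2*(16*(1 - 3*l)*(-4*l^2 + l + 5) + (3 - 4*l)*(8*l - 1)^2)/(-4*l^2 + l + 5)^3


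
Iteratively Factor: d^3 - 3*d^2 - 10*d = (d - 5)*(d^2 + 2*d) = (d - 5)*(d + 2)*(d)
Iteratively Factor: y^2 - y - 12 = (y + 3)*(y - 4)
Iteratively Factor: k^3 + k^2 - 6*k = (k - 2)*(k^2 + 3*k) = (k - 2)*(k + 3)*(k)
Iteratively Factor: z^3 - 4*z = (z)*(z^2 - 4) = z*(z - 2)*(z + 2)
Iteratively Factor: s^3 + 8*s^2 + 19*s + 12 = (s + 4)*(s^2 + 4*s + 3) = (s + 1)*(s + 4)*(s + 3)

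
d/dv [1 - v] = -1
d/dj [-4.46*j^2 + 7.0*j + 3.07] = 7.0 - 8.92*j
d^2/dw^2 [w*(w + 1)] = 2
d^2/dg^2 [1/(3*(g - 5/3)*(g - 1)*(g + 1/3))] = 12*(243*g^4 - 756*g^3 + 756*g^2 - 288*g + 77)/(729*g^9 - 5103*g^8 + 13608*g^7 - 15984*g^6 + 4914*g^5 + 5418*g^4 - 3392*g^3 - 840*g^2 + 525*g + 125)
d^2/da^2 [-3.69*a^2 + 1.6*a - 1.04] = -7.38000000000000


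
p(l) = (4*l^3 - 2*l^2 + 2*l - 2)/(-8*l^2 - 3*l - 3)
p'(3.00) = -0.49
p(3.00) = -1.12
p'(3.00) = -0.49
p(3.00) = -1.12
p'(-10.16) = -0.50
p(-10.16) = 5.54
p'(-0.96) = -0.21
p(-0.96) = 1.24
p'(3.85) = -0.49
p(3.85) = -1.53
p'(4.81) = -0.49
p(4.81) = -2.01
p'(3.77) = -0.49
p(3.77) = -1.50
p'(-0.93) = -0.20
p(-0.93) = 1.24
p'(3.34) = -0.49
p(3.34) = -1.28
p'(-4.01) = -0.48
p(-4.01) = 2.51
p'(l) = (16*l + 3)*(4*l^3 - 2*l^2 + 2*l - 2)/(-8*l^2 - 3*l - 3)^2 + (12*l^2 - 4*l + 2)/(-8*l^2 - 3*l - 3) = 2*(-16*l^4 - 12*l^3 - 7*l^2 - 10*l - 6)/(64*l^4 + 48*l^3 + 57*l^2 + 18*l + 9)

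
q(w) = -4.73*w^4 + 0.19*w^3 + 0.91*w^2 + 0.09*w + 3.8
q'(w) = -18.92*w^3 + 0.57*w^2 + 1.82*w + 0.09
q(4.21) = -1451.41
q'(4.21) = -1393.93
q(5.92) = -5733.98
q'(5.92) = -3894.58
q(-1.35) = -10.84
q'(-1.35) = 45.22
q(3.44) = -639.75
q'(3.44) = -757.09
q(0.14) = 3.83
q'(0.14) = 0.30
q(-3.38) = -610.79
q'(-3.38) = 731.04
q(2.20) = -100.38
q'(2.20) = -194.61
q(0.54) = 3.74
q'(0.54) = -1.74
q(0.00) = 3.80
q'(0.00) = 0.09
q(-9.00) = -31095.34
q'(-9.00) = 13822.56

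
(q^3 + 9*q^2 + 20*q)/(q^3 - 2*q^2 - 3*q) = (q^2 + 9*q + 20)/(q^2 - 2*q - 3)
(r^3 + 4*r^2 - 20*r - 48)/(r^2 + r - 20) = (r^2 + 8*r + 12)/(r + 5)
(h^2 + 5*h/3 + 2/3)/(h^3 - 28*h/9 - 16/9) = 3*(h + 1)/(3*h^2 - 2*h - 8)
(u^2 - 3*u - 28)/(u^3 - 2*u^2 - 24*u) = (u - 7)/(u*(u - 6))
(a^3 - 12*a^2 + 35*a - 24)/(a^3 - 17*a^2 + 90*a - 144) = (a - 1)/(a - 6)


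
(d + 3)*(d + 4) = d^2 + 7*d + 12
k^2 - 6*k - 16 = (k - 8)*(k + 2)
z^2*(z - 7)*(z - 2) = z^4 - 9*z^3 + 14*z^2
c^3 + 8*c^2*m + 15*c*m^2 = c*(c + 3*m)*(c + 5*m)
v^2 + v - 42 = (v - 6)*(v + 7)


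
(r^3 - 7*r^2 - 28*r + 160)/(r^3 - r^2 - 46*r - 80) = (r - 4)/(r + 2)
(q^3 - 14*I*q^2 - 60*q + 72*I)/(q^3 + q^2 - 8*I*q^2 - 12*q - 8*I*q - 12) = (q - 6*I)/(q + 1)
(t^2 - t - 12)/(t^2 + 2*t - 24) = (t + 3)/(t + 6)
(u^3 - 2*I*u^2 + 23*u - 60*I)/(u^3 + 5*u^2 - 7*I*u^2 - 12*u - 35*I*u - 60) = (u + 5*I)/(u + 5)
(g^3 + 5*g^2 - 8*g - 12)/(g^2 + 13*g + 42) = (g^2 - g - 2)/(g + 7)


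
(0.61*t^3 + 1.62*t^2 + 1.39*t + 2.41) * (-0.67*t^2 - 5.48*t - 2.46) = -0.4087*t^5 - 4.4282*t^4 - 11.3095*t^3 - 13.2171*t^2 - 16.6262*t - 5.9286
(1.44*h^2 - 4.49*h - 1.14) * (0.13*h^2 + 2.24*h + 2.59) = 0.1872*h^4 + 2.6419*h^3 - 6.4762*h^2 - 14.1827*h - 2.9526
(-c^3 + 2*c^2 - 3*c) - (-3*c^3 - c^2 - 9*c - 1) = 2*c^3 + 3*c^2 + 6*c + 1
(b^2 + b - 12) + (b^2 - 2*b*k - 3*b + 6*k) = 2*b^2 - 2*b*k - 2*b + 6*k - 12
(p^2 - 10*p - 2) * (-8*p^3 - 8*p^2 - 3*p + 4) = -8*p^5 + 72*p^4 + 93*p^3 + 50*p^2 - 34*p - 8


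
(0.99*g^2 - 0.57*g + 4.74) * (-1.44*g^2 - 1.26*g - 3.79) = -1.4256*g^4 - 0.4266*g^3 - 9.8595*g^2 - 3.8121*g - 17.9646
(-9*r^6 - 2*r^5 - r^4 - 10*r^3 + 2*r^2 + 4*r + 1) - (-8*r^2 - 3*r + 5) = -9*r^6 - 2*r^5 - r^4 - 10*r^3 + 10*r^2 + 7*r - 4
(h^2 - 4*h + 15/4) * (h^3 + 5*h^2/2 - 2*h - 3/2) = h^5 - 3*h^4/2 - 33*h^3/4 + 127*h^2/8 - 3*h/2 - 45/8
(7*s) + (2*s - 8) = 9*s - 8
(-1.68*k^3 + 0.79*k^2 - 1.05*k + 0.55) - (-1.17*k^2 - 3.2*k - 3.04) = -1.68*k^3 + 1.96*k^2 + 2.15*k + 3.59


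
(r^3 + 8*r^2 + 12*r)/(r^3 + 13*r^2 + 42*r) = (r + 2)/(r + 7)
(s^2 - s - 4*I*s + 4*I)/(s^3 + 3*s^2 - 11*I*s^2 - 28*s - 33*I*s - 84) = (s - 1)/(s^2 + s*(3 - 7*I) - 21*I)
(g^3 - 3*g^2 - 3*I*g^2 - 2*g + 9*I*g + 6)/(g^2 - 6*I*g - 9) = (g^3 - 3*g^2*(1 + I) + g*(-2 + 9*I) + 6)/(g^2 - 6*I*g - 9)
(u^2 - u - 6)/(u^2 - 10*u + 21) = (u + 2)/(u - 7)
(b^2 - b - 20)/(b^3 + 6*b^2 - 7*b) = (b^2 - b - 20)/(b*(b^2 + 6*b - 7))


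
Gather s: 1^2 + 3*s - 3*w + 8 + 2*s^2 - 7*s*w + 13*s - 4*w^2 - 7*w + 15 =2*s^2 + s*(16 - 7*w) - 4*w^2 - 10*w + 24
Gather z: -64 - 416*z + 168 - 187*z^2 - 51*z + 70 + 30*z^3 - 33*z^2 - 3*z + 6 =30*z^3 - 220*z^2 - 470*z + 180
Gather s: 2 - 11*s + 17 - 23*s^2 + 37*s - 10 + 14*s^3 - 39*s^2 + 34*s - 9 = 14*s^3 - 62*s^2 + 60*s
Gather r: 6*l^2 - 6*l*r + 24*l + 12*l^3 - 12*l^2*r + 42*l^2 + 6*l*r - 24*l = 12*l^3 - 12*l^2*r + 48*l^2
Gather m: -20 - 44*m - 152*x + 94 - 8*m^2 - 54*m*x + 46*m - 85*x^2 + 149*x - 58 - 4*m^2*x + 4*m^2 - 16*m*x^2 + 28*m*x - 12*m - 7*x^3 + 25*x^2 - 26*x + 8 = m^2*(-4*x - 4) + m*(-16*x^2 - 26*x - 10) - 7*x^3 - 60*x^2 - 29*x + 24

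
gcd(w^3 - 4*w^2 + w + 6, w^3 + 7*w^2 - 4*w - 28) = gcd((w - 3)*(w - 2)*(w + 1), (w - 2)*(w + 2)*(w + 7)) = w - 2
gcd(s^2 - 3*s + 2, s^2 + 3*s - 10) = s - 2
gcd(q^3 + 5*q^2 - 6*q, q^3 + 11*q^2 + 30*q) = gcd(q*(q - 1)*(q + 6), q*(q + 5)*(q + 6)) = q^2 + 6*q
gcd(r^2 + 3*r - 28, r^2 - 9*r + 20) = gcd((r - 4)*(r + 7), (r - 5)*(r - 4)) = r - 4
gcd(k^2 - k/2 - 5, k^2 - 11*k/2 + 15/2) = k - 5/2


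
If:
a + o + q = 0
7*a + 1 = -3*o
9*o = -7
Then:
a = 4/21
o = -7/9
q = 37/63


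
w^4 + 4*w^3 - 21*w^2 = w^2*(w - 3)*(w + 7)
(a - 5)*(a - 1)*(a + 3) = a^3 - 3*a^2 - 13*a + 15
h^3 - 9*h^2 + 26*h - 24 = (h - 4)*(h - 3)*(h - 2)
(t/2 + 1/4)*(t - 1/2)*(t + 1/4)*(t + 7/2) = t^4/2 + 15*t^3/8 + 5*t^2/16 - 15*t/32 - 7/64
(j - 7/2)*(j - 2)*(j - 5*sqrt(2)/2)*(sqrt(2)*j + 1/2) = sqrt(2)*j^4 - 11*sqrt(2)*j^3/2 - 9*j^3/2 + 23*sqrt(2)*j^2/4 + 99*j^2/4 - 63*j/2 + 55*sqrt(2)*j/8 - 35*sqrt(2)/4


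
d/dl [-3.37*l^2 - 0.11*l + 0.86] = -6.74*l - 0.11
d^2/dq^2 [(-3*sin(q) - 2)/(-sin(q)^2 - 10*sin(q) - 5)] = (-3*sin(q)^5 + 22*sin(q)^4 + 36*sin(q)^3 + 2*sin(q)^2 + 55*sin(q) + 80)/(sin(q)^2 + 10*sin(q) + 5)^3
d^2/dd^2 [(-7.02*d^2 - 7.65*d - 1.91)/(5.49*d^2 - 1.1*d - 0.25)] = (4.54747350886464e-13*d^4 - 545.93109*d^3 - 403.215246*d^2 + 6.20918999999999*d - 6.53515)/(165.469149*d^6 - 99.46233*d^5 - 2.676375*d^4 + 7.7275*d^3 + 0.121875*d^2 - 0.20625*d - 0.015625)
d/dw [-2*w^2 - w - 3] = -4*w - 1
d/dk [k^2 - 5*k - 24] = 2*k - 5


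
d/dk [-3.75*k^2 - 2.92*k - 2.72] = -7.5*k - 2.92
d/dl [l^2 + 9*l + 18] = 2*l + 9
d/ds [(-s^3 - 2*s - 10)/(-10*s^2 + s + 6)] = (-(20*s - 1)*(s^3 + 2*s + 10) + (-3*s^2 - 2)*(-10*s^2 + s + 6))/(-10*s^2 + s + 6)^2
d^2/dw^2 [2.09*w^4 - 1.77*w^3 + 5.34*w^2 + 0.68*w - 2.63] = 25.08*w^2 - 10.62*w + 10.68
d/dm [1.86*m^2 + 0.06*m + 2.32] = 3.72*m + 0.06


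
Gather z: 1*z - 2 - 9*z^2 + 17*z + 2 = -9*z^2 + 18*z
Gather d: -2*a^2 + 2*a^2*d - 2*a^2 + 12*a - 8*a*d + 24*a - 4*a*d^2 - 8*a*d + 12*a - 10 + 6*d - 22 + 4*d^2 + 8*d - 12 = -4*a^2 + 48*a + d^2*(4 - 4*a) + d*(2*a^2 - 16*a + 14) - 44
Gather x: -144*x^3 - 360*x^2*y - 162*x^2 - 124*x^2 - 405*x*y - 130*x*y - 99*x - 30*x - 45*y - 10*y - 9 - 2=-144*x^3 + x^2*(-360*y - 286) + x*(-535*y - 129) - 55*y - 11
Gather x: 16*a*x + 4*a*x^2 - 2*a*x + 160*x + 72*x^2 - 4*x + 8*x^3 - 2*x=8*x^3 + x^2*(4*a + 72) + x*(14*a + 154)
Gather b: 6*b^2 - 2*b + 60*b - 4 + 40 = 6*b^2 + 58*b + 36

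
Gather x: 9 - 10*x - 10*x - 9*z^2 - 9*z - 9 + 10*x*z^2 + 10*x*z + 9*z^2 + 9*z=x*(10*z^2 + 10*z - 20)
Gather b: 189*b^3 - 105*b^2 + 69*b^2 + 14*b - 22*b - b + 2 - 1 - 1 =189*b^3 - 36*b^2 - 9*b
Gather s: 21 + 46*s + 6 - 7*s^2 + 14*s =-7*s^2 + 60*s + 27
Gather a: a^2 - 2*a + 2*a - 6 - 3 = a^2 - 9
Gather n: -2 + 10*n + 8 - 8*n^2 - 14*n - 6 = -8*n^2 - 4*n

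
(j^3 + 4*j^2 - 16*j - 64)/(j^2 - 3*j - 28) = (j^2 - 16)/(j - 7)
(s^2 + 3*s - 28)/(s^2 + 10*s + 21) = (s - 4)/(s + 3)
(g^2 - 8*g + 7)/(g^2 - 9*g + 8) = (g - 7)/(g - 8)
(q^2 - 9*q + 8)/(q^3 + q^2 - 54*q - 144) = (q - 1)/(q^2 + 9*q + 18)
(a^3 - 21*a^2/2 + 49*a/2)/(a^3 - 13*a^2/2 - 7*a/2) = (2*a - 7)/(2*a + 1)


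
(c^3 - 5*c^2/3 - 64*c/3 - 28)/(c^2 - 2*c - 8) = (c^2 - 11*c/3 - 14)/(c - 4)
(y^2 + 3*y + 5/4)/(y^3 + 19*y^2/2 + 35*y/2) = (y + 1/2)/(y*(y + 7))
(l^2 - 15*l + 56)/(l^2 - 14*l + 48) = (l - 7)/(l - 6)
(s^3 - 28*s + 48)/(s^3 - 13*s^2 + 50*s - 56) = (s + 6)/(s - 7)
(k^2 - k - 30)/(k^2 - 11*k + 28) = (k^2 - k - 30)/(k^2 - 11*k + 28)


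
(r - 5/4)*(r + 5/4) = r^2 - 25/16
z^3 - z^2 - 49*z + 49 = (z - 7)*(z - 1)*(z + 7)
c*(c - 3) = c^2 - 3*c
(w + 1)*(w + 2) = w^2 + 3*w + 2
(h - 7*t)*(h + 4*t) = h^2 - 3*h*t - 28*t^2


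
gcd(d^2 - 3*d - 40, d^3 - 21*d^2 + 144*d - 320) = d - 8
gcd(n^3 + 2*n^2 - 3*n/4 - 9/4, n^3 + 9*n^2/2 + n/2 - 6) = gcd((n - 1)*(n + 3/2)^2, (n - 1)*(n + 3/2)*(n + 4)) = n^2 + n/2 - 3/2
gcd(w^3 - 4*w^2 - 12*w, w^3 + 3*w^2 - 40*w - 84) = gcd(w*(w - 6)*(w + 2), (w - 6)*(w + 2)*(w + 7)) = w^2 - 4*w - 12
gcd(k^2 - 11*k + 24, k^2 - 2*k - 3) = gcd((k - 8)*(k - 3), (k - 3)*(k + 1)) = k - 3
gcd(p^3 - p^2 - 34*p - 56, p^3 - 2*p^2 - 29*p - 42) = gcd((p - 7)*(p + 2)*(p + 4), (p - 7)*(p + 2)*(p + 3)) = p^2 - 5*p - 14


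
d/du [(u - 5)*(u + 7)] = 2*u + 2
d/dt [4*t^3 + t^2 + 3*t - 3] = 12*t^2 + 2*t + 3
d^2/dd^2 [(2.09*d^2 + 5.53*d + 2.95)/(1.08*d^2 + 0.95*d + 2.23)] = (-3.5527136788005e-15*d^4 + 8.611704*d^3 - 9.55605600000001*d^2 - 61.750512*d - 11.528698)/(1.259712*d^6 + 3.32424*d^5 + 10.727316*d^4 + 14.585255*d^3 + 22.149921*d^2 + 14.172765*d + 11.089567)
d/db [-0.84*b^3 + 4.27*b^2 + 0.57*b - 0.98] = -2.52*b^2 + 8.54*b + 0.57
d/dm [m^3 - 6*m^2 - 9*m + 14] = 3*m^2 - 12*m - 9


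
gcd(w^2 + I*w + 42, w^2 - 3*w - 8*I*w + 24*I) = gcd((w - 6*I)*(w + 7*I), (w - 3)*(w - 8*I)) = 1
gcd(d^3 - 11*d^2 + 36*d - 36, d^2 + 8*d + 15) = 1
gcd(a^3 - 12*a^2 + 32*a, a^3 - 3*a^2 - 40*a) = a^2 - 8*a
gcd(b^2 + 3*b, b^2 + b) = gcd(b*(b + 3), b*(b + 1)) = b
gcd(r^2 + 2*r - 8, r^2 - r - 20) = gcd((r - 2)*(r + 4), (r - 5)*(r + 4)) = r + 4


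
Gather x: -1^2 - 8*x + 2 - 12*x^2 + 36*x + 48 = -12*x^2 + 28*x + 49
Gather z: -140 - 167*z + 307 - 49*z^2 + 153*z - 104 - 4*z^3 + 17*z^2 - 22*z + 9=-4*z^3 - 32*z^2 - 36*z + 72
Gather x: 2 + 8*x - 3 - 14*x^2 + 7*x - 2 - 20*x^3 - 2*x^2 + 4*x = -20*x^3 - 16*x^2 + 19*x - 3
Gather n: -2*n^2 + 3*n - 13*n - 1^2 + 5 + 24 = -2*n^2 - 10*n + 28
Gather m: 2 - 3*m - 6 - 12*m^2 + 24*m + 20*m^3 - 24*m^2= 20*m^3 - 36*m^2 + 21*m - 4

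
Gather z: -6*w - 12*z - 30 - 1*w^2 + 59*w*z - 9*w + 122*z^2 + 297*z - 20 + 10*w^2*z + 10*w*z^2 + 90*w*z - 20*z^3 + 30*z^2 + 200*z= -w^2 - 15*w - 20*z^3 + z^2*(10*w + 152) + z*(10*w^2 + 149*w + 485) - 50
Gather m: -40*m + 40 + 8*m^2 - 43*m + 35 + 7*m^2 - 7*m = 15*m^2 - 90*m + 75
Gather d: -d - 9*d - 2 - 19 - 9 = -10*d - 30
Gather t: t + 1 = t + 1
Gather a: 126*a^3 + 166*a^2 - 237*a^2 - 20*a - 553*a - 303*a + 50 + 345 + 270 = 126*a^3 - 71*a^2 - 876*a + 665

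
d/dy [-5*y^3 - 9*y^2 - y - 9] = -15*y^2 - 18*y - 1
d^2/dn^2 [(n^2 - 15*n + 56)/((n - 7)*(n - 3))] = -10/(n^3 - 9*n^2 + 27*n - 27)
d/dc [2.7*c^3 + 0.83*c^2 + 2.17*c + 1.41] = 8.1*c^2 + 1.66*c + 2.17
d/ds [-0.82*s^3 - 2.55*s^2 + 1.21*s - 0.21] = -2.46*s^2 - 5.1*s + 1.21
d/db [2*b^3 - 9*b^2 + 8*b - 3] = 6*b^2 - 18*b + 8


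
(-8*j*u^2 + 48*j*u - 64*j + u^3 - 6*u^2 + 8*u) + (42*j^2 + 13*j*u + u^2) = 42*j^2 - 8*j*u^2 + 61*j*u - 64*j + u^3 - 5*u^2 + 8*u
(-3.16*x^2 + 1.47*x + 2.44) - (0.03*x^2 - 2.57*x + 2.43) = -3.19*x^2 + 4.04*x + 0.00999999999999979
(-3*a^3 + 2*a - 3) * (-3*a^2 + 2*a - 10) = 9*a^5 - 6*a^4 + 24*a^3 + 13*a^2 - 26*a + 30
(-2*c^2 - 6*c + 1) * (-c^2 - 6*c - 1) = 2*c^4 + 18*c^3 + 37*c^2 - 1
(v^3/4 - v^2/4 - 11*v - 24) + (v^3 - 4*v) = 5*v^3/4 - v^2/4 - 15*v - 24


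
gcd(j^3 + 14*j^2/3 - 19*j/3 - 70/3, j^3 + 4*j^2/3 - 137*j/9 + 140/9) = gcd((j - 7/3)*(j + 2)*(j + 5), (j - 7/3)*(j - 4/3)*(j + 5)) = j^2 + 8*j/3 - 35/3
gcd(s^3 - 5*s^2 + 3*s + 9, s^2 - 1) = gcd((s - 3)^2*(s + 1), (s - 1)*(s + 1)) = s + 1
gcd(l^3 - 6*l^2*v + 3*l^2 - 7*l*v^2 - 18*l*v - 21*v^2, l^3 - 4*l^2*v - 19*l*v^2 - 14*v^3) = -l^2 + 6*l*v + 7*v^2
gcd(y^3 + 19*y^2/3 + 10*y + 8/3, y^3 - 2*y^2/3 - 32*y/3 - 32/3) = y + 2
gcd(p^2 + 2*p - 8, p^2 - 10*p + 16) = p - 2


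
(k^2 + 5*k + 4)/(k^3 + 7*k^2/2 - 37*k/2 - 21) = 2*(k + 4)/(2*k^2 + 5*k - 42)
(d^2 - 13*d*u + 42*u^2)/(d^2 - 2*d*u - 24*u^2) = (d - 7*u)/(d + 4*u)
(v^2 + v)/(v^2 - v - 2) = v/(v - 2)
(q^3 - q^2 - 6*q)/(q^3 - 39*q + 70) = q*(q^2 - q - 6)/(q^3 - 39*q + 70)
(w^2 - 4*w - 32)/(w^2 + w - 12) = (w - 8)/(w - 3)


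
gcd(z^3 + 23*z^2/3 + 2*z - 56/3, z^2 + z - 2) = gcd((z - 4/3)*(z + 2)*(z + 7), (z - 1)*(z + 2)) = z + 2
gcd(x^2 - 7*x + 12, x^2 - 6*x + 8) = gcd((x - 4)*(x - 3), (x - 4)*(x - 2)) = x - 4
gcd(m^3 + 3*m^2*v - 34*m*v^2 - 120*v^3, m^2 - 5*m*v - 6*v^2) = -m + 6*v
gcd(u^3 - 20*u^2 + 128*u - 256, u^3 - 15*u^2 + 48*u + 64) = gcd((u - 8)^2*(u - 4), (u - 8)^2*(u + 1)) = u^2 - 16*u + 64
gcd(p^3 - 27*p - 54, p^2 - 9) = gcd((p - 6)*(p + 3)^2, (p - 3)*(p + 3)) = p + 3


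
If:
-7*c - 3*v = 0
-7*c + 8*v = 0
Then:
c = 0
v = 0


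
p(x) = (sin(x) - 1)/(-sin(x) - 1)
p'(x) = cos(x)/(-sin(x) - 1) + (sin(x) - 1)*cos(x)/(-sin(x) - 1)^2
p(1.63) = 0.00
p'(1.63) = 0.03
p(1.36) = 0.01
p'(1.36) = -0.11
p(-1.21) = 30.06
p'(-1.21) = -170.32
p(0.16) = 0.73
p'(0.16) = -1.47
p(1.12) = 0.05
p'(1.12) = -0.24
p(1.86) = 0.02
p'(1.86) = 0.15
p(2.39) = 0.19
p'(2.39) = 0.52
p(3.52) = 2.17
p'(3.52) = 4.67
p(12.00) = 3.32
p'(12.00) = -7.86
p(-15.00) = 4.72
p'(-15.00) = 12.42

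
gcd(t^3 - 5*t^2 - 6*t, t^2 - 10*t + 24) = t - 6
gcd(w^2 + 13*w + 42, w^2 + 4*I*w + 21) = 1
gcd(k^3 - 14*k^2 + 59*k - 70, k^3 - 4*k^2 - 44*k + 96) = k - 2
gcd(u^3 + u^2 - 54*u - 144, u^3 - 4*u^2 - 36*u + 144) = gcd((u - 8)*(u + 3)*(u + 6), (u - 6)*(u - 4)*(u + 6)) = u + 6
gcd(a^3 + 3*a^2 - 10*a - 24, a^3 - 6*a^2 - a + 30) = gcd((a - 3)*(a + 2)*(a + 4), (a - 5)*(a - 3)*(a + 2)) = a^2 - a - 6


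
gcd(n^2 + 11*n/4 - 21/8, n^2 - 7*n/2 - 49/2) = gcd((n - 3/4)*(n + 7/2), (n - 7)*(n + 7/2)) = n + 7/2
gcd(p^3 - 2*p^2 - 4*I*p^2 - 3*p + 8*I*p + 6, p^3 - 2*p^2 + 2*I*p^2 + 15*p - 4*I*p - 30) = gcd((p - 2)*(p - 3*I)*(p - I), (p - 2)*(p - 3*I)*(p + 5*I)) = p^2 + p*(-2 - 3*I) + 6*I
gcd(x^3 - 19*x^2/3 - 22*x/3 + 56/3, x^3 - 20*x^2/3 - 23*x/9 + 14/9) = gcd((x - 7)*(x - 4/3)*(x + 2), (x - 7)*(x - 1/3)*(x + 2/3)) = x - 7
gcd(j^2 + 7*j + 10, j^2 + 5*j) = j + 5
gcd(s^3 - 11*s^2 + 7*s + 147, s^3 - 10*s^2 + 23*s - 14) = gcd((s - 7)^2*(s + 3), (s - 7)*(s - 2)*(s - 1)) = s - 7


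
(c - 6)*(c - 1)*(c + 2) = c^3 - 5*c^2 - 8*c + 12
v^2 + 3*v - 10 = (v - 2)*(v + 5)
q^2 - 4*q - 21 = (q - 7)*(q + 3)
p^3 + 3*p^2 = p^2*(p + 3)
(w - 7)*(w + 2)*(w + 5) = w^3 - 39*w - 70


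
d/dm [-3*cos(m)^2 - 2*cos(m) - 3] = 2*(3*cos(m) + 1)*sin(m)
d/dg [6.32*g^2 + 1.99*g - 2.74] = 12.64*g + 1.99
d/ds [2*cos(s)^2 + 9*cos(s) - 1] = -(4*cos(s) + 9)*sin(s)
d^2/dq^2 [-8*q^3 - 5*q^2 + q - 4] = -48*q - 10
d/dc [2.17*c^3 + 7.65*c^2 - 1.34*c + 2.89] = 6.51*c^2 + 15.3*c - 1.34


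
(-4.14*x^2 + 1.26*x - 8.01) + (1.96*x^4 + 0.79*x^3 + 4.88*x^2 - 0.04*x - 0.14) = 1.96*x^4 + 0.79*x^3 + 0.74*x^2 + 1.22*x - 8.15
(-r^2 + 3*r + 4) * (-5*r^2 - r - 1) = 5*r^4 - 14*r^3 - 22*r^2 - 7*r - 4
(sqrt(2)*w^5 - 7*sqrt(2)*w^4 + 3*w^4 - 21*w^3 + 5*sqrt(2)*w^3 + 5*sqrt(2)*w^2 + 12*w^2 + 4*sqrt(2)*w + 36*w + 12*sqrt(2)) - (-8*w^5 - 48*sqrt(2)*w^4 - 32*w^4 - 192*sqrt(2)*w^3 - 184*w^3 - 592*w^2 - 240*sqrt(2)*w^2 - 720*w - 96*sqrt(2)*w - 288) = sqrt(2)*w^5 + 8*w^5 + 35*w^4 + 41*sqrt(2)*w^4 + 163*w^3 + 197*sqrt(2)*w^3 + 245*sqrt(2)*w^2 + 604*w^2 + 100*sqrt(2)*w + 756*w + 12*sqrt(2) + 288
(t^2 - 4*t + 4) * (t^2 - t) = t^4 - 5*t^3 + 8*t^2 - 4*t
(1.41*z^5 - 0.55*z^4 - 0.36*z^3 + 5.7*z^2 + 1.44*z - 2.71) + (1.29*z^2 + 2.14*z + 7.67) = 1.41*z^5 - 0.55*z^4 - 0.36*z^3 + 6.99*z^2 + 3.58*z + 4.96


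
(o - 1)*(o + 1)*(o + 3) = o^3 + 3*o^2 - o - 3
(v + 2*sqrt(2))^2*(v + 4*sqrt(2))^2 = v^4 + 12*sqrt(2)*v^3 + 104*v^2 + 192*sqrt(2)*v + 256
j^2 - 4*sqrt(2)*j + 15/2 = (j - 5*sqrt(2)/2)*(j - 3*sqrt(2)/2)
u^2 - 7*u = u*(u - 7)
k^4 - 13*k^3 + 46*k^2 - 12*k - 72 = (k - 6)^2*(k - 2)*(k + 1)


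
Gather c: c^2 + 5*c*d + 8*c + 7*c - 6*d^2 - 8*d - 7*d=c^2 + c*(5*d + 15) - 6*d^2 - 15*d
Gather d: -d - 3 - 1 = -d - 4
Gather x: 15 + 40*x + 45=40*x + 60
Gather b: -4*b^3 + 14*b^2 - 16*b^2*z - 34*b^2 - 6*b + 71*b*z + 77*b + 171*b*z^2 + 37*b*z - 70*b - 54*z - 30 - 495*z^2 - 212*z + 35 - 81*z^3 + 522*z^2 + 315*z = -4*b^3 + b^2*(-16*z - 20) + b*(171*z^2 + 108*z + 1) - 81*z^3 + 27*z^2 + 49*z + 5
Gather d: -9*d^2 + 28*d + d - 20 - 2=-9*d^2 + 29*d - 22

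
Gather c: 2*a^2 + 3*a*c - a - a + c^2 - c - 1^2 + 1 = 2*a^2 - 2*a + c^2 + c*(3*a - 1)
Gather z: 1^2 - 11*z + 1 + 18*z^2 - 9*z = 18*z^2 - 20*z + 2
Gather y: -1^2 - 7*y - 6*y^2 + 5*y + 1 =-6*y^2 - 2*y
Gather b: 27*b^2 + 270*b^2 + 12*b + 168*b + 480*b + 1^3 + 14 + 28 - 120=297*b^2 + 660*b - 77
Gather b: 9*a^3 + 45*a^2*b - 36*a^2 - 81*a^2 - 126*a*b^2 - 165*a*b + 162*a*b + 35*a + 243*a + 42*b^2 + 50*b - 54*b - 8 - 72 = 9*a^3 - 117*a^2 + 278*a + b^2*(42 - 126*a) + b*(45*a^2 - 3*a - 4) - 80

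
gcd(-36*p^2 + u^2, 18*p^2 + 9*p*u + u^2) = 6*p + u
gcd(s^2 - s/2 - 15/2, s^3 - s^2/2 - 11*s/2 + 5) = s + 5/2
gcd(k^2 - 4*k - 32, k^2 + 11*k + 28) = k + 4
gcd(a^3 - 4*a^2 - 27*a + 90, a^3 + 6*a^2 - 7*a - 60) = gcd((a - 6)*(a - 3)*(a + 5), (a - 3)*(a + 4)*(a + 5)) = a^2 + 2*a - 15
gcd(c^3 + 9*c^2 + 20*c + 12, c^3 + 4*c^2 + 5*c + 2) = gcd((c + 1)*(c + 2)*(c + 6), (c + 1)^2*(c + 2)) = c^2 + 3*c + 2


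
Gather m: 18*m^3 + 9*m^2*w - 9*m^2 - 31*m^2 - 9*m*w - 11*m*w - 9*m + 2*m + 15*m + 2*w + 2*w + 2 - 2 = 18*m^3 + m^2*(9*w - 40) + m*(8 - 20*w) + 4*w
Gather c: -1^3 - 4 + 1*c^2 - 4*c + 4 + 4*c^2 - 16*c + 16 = 5*c^2 - 20*c + 15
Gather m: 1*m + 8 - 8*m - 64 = -7*m - 56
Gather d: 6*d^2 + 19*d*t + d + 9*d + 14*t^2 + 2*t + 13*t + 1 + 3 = 6*d^2 + d*(19*t + 10) + 14*t^2 + 15*t + 4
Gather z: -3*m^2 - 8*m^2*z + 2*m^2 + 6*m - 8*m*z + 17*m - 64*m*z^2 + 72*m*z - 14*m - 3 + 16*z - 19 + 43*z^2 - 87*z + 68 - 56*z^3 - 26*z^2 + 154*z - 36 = -m^2 + 9*m - 56*z^3 + z^2*(17 - 64*m) + z*(-8*m^2 + 64*m + 83) + 10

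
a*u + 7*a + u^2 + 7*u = (a + u)*(u + 7)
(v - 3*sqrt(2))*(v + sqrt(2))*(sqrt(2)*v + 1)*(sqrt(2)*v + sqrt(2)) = 2*v^4 - 3*sqrt(2)*v^3 + 2*v^3 - 16*v^2 - 3*sqrt(2)*v^2 - 16*v - 6*sqrt(2)*v - 6*sqrt(2)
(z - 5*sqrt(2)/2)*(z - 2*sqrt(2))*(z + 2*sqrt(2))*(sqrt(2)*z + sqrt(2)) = sqrt(2)*z^4 - 5*z^3 + sqrt(2)*z^3 - 8*sqrt(2)*z^2 - 5*z^2 - 8*sqrt(2)*z + 40*z + 40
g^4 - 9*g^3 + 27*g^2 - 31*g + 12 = (g - 4)*(g - 3)*(g - 1)^2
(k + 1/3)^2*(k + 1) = k^3 + 5*k^2/3 + 7*k/9 + 1/9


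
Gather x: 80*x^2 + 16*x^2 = 96*x^2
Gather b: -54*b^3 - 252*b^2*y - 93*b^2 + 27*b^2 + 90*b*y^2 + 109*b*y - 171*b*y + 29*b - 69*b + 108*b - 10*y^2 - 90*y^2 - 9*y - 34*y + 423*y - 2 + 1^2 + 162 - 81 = -54*b^3 + b^2*(-252*y - 66) + b*(90*y^2 - 62*y + 68) - 100*y^2 + 380*y + 80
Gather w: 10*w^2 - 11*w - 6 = 10*w^2 - 11*w - 6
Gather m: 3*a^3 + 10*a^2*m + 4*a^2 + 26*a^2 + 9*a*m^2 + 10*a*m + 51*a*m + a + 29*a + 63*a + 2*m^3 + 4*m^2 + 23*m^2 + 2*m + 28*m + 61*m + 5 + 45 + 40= 3*a^3 + 30*a^2 + 93*a + 2*m^3 + m^2*(9*a + 27) + m*(10*a^2 + 61*a + 91) + 90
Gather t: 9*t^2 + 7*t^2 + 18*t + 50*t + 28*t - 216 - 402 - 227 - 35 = 16*t^2 + 96*t - 880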